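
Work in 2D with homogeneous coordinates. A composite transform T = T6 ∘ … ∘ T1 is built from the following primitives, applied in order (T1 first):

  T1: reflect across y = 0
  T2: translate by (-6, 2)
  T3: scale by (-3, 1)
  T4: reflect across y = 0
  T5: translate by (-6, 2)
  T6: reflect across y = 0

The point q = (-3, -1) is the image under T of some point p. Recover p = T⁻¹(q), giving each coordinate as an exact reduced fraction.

p = (5, 1)

T1 = [1 0 0; 0 -1 0; 0 0 1]
T2·T1 = [1 0 -6; 0 -1 2; 0 0 1]
T3·…·T1 = [-3 0 18; 0 -1 2; 0 0 1]
T4·…·T1 = [-3 0 18; 0 1 -2; 0 0 1]
T5·…·T1 = [-3 0 12; 0 1 0; 0 0 1]
T6·…·T1 = [-3 0 12; 0 -1 0; 0 0 1]
det M = 3; M⁻¹ = [-1/3 0 4; 0 -1 0; 0 0 1]
M⁻¹ · (-3, -1)ᵀ = (5, 1)ᵀ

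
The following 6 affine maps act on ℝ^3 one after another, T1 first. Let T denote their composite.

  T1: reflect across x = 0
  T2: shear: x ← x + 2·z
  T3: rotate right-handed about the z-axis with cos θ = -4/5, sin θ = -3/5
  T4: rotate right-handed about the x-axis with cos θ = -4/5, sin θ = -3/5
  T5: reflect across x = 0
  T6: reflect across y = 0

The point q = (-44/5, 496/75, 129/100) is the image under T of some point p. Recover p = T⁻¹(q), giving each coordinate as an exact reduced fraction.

p = (-1/4, 5/3, -5)

T1 = [-1 0 0 0; 0 1 0 0; 0 0 1 0; 0 0 0 1]
T2·T1 = [-1 0 2 0; 0 1 0 0; 0 0 1 0; 0 0 0 1]
T3·…·T1 = [4/5 3/5 -8/5 0; 3/5 -4/5 -6/5 0; 0 0 1 0; 0 0 0 1]
T4·…·T1 = [4/5 3/5 -8/5 0; -12/25 16/25 39/25 0; -9/25 12/25 -2/25 0; 0 0 0 1]
T5·…·T1 = [-4/5 -3/5 8/5 0; -12/25 16/25 39/25 0; -9/25 12/25 -2/25 0; 0 0 0 1]
T6·…·T1 = [-4/5 -3/5 8/5 0; 12/25 -16/25 -39/25 0; -9/25 12/25 -2/25 0; 0 0 0 1]
det M = -1; M⁻¹ = [-4/5 -18/25 -49/25 0; -3/5 -16/25 12/25 0; 0 -3/5 -4/5 0; 0 0 0 1]
M⁻¹ · (-44/5, 496/75, 129/100)ᵀ = (-1/4, 5/3, -5)ᵀ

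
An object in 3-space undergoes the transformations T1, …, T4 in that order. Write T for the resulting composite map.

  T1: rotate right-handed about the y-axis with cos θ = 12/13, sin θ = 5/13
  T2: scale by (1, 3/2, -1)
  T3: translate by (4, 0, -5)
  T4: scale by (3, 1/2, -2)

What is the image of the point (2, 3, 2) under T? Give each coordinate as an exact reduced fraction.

T(p) = (258/13, 9/4, 158/13)

T1 rotate right-handed about the y-axis with cos θ = 12/13, sin θ = 5/13: (2, 3, 2) → (34/13, 3, 14/13)
T2 scale by (1, 3/2, -1): (34/13, 3, 14/13) → (34/13, 9/2, -14/13)
T3 translate by (4, 0, -5): (34/13, 9/2, -14/13) → (86/13, 9/2, -79/13)
T4 scale by (3, 1/2, -2): (86/13, 9/2, -79/13) → (258/13, 9/4, 158/13)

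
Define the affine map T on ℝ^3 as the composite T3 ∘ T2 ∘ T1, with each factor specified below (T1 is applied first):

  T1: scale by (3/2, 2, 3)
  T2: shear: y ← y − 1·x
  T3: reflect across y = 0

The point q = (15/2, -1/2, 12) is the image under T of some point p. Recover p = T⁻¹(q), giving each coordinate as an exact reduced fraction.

p = (5, 4, 4)

T1 = [3/2 0 0 0; 0 2 0 0; 0 0 3 0; 0 0 0 1]
T2·T1 = [3/2 0 0 0; -3/2 2 0 0; 0 0 3 0; 0 0 0 1]
T3·…·T1 = [3/2 0 0 0; 3/2 -2 0 0; 0 0 3 0; 0 0 0 1]
det M = -9; M⁻¹ = [2/3 0 0 0; 1/2 -1/2 0 0; 0 0 1/3 0; 0 0 0 1]
M⁻¹ · (15/2, -1/2, 12)ᵀ = (5, 4, 4)ᵀ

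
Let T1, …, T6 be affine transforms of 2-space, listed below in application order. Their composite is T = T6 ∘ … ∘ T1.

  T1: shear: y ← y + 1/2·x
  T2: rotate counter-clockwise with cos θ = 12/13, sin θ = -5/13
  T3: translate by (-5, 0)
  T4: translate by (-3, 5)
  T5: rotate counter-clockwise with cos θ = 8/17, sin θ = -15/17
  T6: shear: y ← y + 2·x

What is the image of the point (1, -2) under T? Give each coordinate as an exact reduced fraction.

T(p) = (-166/221, 2993/442)

T1 shear: y ← y + 1/2·x: (1, -2) → (1, -3/2)
T2 rotate counter-clockwise with cos θ = 12/13, sin θ = -5/13: (1, -3/2) → (9/26, -23/13)
T3 translate by (-5, 0): (9/26, -23/13) → (-121/26, -23/13)
T4 translate by (-3, 5): (-121/26, -23/13) → (-199/26, 42/13)
T5 rotate counter-clockwise with cos θ = 8/17, sin θ = -15/17: (-199/26, 42/13) → (-166/221, 3657/442)
T6 shear: y ← y + 2·x: (-166/221, 3657/442) → (-166/221, 2993/442)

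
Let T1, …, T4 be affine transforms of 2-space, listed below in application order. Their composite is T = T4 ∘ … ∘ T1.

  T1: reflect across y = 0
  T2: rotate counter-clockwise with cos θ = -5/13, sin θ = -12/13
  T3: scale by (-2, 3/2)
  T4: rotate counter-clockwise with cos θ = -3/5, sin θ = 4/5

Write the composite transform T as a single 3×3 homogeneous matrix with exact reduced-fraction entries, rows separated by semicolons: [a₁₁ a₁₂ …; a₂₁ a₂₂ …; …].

T1 = [1 0 0; 0 -1 0; 0 0 1]
T2·T1 = [-5/13 -12/13 0; -12/13 5/13 0; 0 0 1]
T3·…·T1 = [10/13 24/13 0; -18/13 15/26 0; 0 0 1]
T4·…·T1 = [42/65 -102/65 0; 94/65 147/130 0; 0 0 1]

T = [42/65 -102/65 0; 94/65 147/130 0; 0 0 1]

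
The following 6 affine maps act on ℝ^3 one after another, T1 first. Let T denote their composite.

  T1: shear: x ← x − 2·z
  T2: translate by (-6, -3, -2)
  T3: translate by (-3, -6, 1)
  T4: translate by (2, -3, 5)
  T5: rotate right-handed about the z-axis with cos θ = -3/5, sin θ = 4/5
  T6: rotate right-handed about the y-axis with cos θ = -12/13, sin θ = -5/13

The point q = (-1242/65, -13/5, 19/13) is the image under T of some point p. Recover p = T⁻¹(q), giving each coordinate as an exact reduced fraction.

T1 = [1 0 -2 0; 0 1 0 0; 0 0 1 0; 0 0 0 1]
T2·T1 = [1 0 -2 -6; 0 1 0 -3; 0 0 1 -2; 0 0 0 1]
T3·…·T1 = [1 0 -2 -9; 0 1 0 -9; 0 0 1 -1; 0 0 0 1]
T4·…·T1 = [1 0 -2 -7; 0 1 0 -12; 0 0 1 4; 0 0 0 1]
T5·…·T1 = [-3/5 -4/5 6/5 69/5; 4/5 -3/5 -8/5 8/5; 0 0 1 4; 0 0 0 1]
T6·…·T1 = [36/65 48/65 -97/65 -928/65; 4/5 -3/5 -8/5 8/5; -3/13 -4/13 -6/13 21/13; 0 0 0 1]
det M = 1; M⁻¹ = [-14/65 4/5 -27/13 -1; 48/65 -3/5 -4/13 12; -5/13 0 -12/13 -4; 0 0 0 1]
M⁻¹ · (-1242/65, -13/5, 19/13)ᵀ = (-2, -1, 2)ᵀ

p = (-2, -1, 2)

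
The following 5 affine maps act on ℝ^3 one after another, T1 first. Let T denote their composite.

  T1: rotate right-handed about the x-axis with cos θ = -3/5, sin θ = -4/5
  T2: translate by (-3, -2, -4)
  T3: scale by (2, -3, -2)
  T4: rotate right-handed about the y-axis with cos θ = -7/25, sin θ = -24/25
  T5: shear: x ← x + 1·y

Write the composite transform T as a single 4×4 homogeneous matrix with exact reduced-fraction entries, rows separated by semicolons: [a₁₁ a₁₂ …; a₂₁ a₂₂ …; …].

T1 = [1 0 0 0; 0 -3/5 4/5 0; 0 -4/5 -3/5 0; 0 0 0 1]
T2·T1 = [1 0 0 -3; 0 -3/5 4/5 -2; 0 -4/5 -3/5 -4; 0 0 0 1]
T3·…·T1 = [2 0 0 -6; 0 9/5 -12/5 6; 0 8/5 6/5 8; 0 0 0 1]
T4·…·T1 = [-14/25 -192/125 -144/125 -6; 0 9/5 -12/5 6; 48/25 -56/125 -42/125 -8; 0 0 0 1]
T5·…·T1 = [-14/25 33/125 -444/125 0; 0 9/5 -12/5 6; 48/25 -56/125 -42/125 -8; 0 0 0 1]

T = [-14/25 33/125 -444/125 0; 0 9/5 -12/5 6; 48/25 -56/125 -42/125 -8; 0 0 0 1]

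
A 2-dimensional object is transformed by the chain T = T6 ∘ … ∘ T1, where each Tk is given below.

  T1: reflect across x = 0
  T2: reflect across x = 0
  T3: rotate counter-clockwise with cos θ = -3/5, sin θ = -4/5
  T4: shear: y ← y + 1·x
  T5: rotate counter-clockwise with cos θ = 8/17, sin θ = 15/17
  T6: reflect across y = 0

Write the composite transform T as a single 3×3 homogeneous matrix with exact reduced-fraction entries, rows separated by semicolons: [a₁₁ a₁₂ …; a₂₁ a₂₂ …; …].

T = [81/85 1/5 0; 101/85 -4/5 0; 0 0 1]

T1 = [-1 0 0; 0 1 0; 0 0 1]
T2·T1 = [1 0 0; 0 1 0; 0 0 1]
T3·…·T1 = [-3/5 4/5 0; -4/5 -3/5 0; 0 0 1]
T4·…·T1 = [-3/5 4/5 0; -7/5 1/5 0; 0 0 1]
T5·…·T1 = [81/85 1/5 0; -101/85 4/5 0; 0 0 1]
T6·…·T1 = [81/85 1/5 0; 101/85 -4/5 0; 0 0 1]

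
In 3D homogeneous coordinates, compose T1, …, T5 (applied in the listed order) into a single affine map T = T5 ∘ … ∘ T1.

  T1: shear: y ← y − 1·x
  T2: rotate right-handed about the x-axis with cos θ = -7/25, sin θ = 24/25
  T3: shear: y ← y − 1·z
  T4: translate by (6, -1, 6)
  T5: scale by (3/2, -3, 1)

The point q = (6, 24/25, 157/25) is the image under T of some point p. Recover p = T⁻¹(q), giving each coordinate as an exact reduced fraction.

T1 = [1 0 0 0; -1 1 0 0; 0 0 1 0; 0 0 0 1]
T2·T1 = [1 0 0 0; 7/25 -7/25 -24/25 0; -24/25 24/25 -7/25 0; 0 0 0 1]
T3·…·T1 = [1 0 0 0; 31/25 -31/25 -17/25 0; -24/25 24/25 -7/25 0; 0 0 0 1]
T4·…·T1 = [1 0 0 6; 31/25 -31/25 -17/25 -1; -24/25 24/25 -7/25 6; 0 0 0 1]
T5·…·T1 = [3/2 0 0 9; -93/25 93/25 51/25 3; -24/25 24/25 -7/25 6; 0 0 0 1]
det M = -9/2; M⁻¹ = [2/3 0 0 -6; 2/3 7/75 17/25 -259/25; 0 8/25 -31/25 162/25; 0 0 0 1]
M⁻¹ · (6, 24/25, 157/25)ᵀ = (-2, -2, -1)ᵀ

p = (-2, -2, -1)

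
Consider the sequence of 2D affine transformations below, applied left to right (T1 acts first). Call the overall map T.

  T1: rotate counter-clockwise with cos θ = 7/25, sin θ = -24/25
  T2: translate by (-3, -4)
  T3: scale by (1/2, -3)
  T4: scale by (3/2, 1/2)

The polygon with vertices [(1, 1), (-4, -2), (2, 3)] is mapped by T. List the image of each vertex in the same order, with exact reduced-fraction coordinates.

image vertices: (-33/25, 351/50), (-453/100, 27/25), (33/100, 381/50)

T1 rotate counter-clockwise with cos θ = 7/25, sin θ = -24/25: (1, 1) → (31/25, -17/25); (-4, -2) → (-76/25, 82/25); (2, 3) → (86/25, -27/25)
T2 translate by (-3, -4): (31/25, -17/25) → (-44/25, -117/25); (-76/25, 82/25) → (-151/25, -18/25); (86/25, -27/25) → (11/25, -127/25)
T3 scale by (1/2, -3): (-44/25, -117/25) → (-22/25, 351/25); (-151/25, -18/25) → (-151/50, 54/25); (11/25, -127/25) → (11/50, 381/25)
T4 scale by (3/2, 1/2): (-22/25, 351/25) → (-33/25, 351/50); (-151/50, 54/25) → (-453/100, 27/25); (11/50, 381/25) → (33/100, 381/50)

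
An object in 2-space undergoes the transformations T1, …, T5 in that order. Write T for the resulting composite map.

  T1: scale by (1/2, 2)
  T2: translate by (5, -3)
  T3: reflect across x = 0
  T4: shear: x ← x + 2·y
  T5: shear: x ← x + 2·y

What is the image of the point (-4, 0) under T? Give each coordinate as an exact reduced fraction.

T1 scale by (1/2, 2): (-4, 0) → (-2, 0)
T2 translate by (5, -3): (-2, 0) → (3, -3)
T3 reflect across x = 0: (3, -3) → (-3, -3)
T4 shear: x ← x + 2·y: (-3, -3) → (-9, -3)
T5 shear: x ← x + 2·y: (-9, -3) → (-15, -3)

T(p) = (-15, -3)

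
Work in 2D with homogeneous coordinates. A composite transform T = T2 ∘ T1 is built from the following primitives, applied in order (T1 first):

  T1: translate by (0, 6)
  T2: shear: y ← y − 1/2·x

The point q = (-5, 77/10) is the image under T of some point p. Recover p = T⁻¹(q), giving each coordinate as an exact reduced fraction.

T1 = [1 0 0; 0 1 6; 0 0 1]
T2·T1 = [1 0 0; -1/2 1 6; 0 0 1]
det M = 1; M⁻¹ = [1 0 0; 1/2 1 -6; 0 0 1]
M⁻¹ · (-5, 77/10)ᵀ = (-5, -4/5)ᵀ

p = (-5, -4/5)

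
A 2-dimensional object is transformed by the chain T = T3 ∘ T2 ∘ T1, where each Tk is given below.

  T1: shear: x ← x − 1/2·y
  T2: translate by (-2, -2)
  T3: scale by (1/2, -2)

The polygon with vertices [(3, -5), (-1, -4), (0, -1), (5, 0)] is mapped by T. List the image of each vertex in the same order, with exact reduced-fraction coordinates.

image vertices: (7/4, 14), (-1/2, 12), (-3/4, 6), (3/2, 4)

T1 shear: x ← x − 1/2·y: (3, -5) → (11/2, -5); (-1, -4) → (1, -4); (0, -1) → (1/2, -1); (5, 0) → (5, 0)
T2 translate by (-2, -2): (11/2, -5) → (7/2, -7); (1, -4) → (-1, -6); (1/2, -1) → (-3/2, -3); (5, 0) → (3, -2)
T3 scale by (1/2, -2): (7/2, -7) → (7/4, 14); (-1, -6) → (-1/2, 12); (-3/2, -3) → (-3/4, 6); (3, -2) → (3/2, 4)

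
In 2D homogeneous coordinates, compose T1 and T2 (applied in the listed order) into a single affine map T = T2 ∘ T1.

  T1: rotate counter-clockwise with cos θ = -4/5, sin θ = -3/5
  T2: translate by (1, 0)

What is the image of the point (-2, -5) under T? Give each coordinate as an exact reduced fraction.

T(p) = (-2/5, 26/5)

T1 rotate counter-clockwise with cos θ = -4/5, sin θ = -3/5: (-2, -5) → (-7/5, 26/5)
T2 translate by (1, 0): (-7/5, 26/5) → (-2/5, 26/5)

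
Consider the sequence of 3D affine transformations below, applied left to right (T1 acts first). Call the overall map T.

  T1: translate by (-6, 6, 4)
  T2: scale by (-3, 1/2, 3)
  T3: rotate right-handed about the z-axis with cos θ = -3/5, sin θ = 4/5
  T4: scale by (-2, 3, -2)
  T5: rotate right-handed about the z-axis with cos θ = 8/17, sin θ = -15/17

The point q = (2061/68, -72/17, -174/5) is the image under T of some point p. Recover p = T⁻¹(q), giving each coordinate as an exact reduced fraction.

T1 = [1 0 0 -6; 0 1 0 6; 0 0 1 4; 0 0 0 1]
T2·T1 = [-3 0 0 18; 0 1/2 0 3; 0 0 3 12; 0 0 0 1]
T3·…·T1 = [9/5 -2/5 0 -66/5; -12/5 -3/10 0 63/5; 0 0 3 12; 0 0 0 1]
T4·…·T1 = [-18/5 4/5 0 132/5; -36/5 -9/10 0 189/5; 0 0 -6 -24; 0 0 0 1]
T5·…·T1 = [-684/85 -71/170 0 3891/85; -18/85 -96/85 0 -468/85; 0 0 -6 -24; 0 0 0 1]
det M = -54; M⁻¹ = [-32/255 71/1530 0 6; 2/85 -76/85 0 -6; 0 0 -1/6 -4; 0 0 0 1]
M⁻¹ · (2061/68, -72/17, -174/5)ᵀ = (2, -3/2, 9/5)ᵀ

p = (2, -3/2, 9/5)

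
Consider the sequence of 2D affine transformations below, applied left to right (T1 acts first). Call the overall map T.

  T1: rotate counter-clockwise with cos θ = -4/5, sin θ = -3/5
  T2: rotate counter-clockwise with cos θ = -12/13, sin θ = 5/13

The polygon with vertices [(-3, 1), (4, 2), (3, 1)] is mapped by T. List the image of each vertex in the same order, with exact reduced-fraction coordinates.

image vertices: (-41/13, 3/13), (44/13, 38/13), (173/65, 111/65)

T1 rotate counter-clockwise with cos θ = -4/5, sin θ = -3/5: (-3, 1) → (3, 1); (4, 2) → (-2, -4); (3, 1) → (-9/5, -13/5)
T2 rotate counter-clockwise with cos θ = -12/13, sin θ = 5/13: (3, 1) → (-41/13, 3/13); (-2, -4) → (44/13, 38/13); (-9/5, -13/5) → (173/65, 111/65)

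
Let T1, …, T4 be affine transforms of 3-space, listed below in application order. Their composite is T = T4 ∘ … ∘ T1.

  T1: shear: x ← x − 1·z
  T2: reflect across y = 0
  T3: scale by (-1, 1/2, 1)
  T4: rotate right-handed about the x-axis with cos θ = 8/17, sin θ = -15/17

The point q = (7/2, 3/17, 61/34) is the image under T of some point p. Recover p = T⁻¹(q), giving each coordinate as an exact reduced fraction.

T1 = [1 0 -1 0; 0 1 0 0; 0 0 1 0; 0 0 0 1]
T2·T1 = [1 0 -1 0; 0 -1 0 0; 0 0 1 0; 0 0 0 1]
T3·…·T1 = [-1 0 1 0; 0 -1/2 0 0; 0 0 1 0; 0 0 0 1]
T4·…·T1 = [-1 0 1 0; 0 -4/17 15/17 0; 0 15/34 8/17 0; 0 0 0 1]
det M = 1/2; M⁻¹ = [-1 15/17 8/17 0; 0 -16/17 30/17 0; 0 15/17 8/17 0; 0 0 0 1]
M⁻¹ · (7/2, 3/17, 61/34)ᵀ = (-5/2, 3, 1)ᵀ

p = (-5/2, 3, 1)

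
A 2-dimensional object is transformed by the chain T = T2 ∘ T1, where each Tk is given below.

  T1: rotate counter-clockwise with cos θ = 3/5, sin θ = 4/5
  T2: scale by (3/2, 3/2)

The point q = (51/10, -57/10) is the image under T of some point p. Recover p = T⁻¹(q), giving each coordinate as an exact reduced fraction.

T1 = [3/5 -4/5 0; 4/5 3/5 0; 0 0 1]
T2·T1 = [9/10 -6/5 0; 6/5 9/10 0; 0 0 1]
det M = 9/4; M⁻¹ = [2/5 8/15 0; -8/15 2/5 0; 0 0 1]
M⁻¹ · (51/10, -57/10)ᵀ = (-1, -5)ᵀ

p = (-1, -5)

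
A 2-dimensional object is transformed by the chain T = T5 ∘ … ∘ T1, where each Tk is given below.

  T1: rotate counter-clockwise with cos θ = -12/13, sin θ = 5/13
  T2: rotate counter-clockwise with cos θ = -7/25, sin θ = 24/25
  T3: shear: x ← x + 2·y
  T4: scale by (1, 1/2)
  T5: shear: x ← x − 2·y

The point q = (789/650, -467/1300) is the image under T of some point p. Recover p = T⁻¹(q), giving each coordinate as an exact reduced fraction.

p = (1/2, 2)

T1 = [-12/13 -5/13 0; 5/13 -12/13 0; 0 0 1]
T2·T1 = [-36/325 323/325 0; -323/325 -36/325 0; 0 0 1]
T3·…·T1 = [-682/325 251/325 0; -323/325 -36/325 0; 0 0 1]
T4·…·T1 = [-682/325 251/325 0; -323/650 -18/325 0; 0 0 1]
T5·…·T1 = [-359/325 287/325 0; -323/650 -18/325 0; 0 0 1]
det M = 1/2; M⁻¹ = [-36/325 -574/325 0; 323/325 -718/325 0; 0 0 1]
M⁻¹ · (789/650, -467/1300)ᵀ = (1/2, 2)ᵀ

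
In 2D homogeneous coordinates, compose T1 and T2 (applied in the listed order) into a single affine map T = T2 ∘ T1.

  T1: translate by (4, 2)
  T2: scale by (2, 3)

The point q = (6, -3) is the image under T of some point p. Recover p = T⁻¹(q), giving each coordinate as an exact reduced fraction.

p = (-1, -3)

T1 = [1 0 4; 0 1 2; 0 0 1]
T2·T1 = [2 0 8; 0 3 6; 0 0 1]
det M = 6; M⁻¹ = [1/2 0 -4; 0 1/3 -2; 0 0 1]
M⁻¹ · (6, -3)ᵀ = (-1, -3)ᵀ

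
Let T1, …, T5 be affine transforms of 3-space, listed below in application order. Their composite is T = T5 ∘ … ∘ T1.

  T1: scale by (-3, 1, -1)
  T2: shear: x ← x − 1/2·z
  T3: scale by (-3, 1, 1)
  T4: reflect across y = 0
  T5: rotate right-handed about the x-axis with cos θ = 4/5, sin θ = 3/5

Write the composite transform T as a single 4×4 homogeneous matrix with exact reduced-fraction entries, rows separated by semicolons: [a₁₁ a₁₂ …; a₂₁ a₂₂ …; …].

T1 = [-3 0 0 0; 0 1 0 0; 0 0 -1 0; 0 0 0 1]
T2·T1 = [-3 0 1/2 0; 0 1 0 0; 0 0 -1 0; 0 0 0 1]
T3·…·T1 = [9 0 -3/2 0; 0 1 0 0; 0 0 -1 0; 0 0 0 1]
T4·…·T1 = [9 0 -3/2 0; 0 -1 0 0; 0 0 -1 0; 0 0 0 1]
T5·…·T1 = [9 0 -3/2 0; 0 -4/5 3/5 0; 0 -3/5 -4/5 0; 0 0 0 1]

T = [9 0 -3/2 0; 0 -4/5 3/5 0; 0 -3/5 -4/5 0; 0 0 0 1]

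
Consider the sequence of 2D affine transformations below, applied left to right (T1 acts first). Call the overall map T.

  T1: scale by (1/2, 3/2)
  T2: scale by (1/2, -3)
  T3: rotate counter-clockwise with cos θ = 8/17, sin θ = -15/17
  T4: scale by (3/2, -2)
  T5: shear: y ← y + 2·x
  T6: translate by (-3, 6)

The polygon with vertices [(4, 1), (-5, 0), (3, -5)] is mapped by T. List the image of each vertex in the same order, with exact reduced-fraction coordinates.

T1 scale by (1/2, 3/2): (4, 1) → (2, 3/2); (-5, 0) → (-5/2, 0); (3, -5) → (3/2, -15/2)
T2 scale by (1/2, -3): (2, 3/2) → (1, -9/2); (-5/2, 0) → (-5/4, 0); (3/2, -15/2) → (3/4, 45/2)
T3 rotate counter-clockwise with cos θ = 8/17, sin θ = -15/17: (1, -9/2) → (-7/2, -3); (-5/4, 0) → (-10/17, 75/68); (3/4, 45/2) → (687/34, 675/68)
T4 scale by (3/2, -2): (-7/2, -3) → (-21/4, 6); (-10/17, 75/68) → (-15/17, -75/34); (687/34, 675/68) → (2061/68, -675/34)
T5 shear: y ← y + 2·x: (-21/4, 6) → (-21/4, -9/2); (-15/17, -75/34) → (-15/17, -135/34); (2061/68, -675/34) → (2061/68, 693/17)
T6 translate by (-3, 6): (-21/4, -9/2) → (-33/4, 3/2); (-15/17, -135/34) → (-66/17, 69/34); (2061/68, 693/17) → (1857/68, 795/17)

image vertices: (-33/4, 3/2), (-66/17, 69/34), (1857/68, 795/17)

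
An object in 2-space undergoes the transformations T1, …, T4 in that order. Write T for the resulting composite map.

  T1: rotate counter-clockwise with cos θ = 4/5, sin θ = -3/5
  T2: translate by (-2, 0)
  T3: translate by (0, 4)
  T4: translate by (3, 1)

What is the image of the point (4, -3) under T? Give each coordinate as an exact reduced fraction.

T(p) = (12/5, 1/5)

T1 rotate counter-clockwise with cos θ = 4/5, sin θ = -3/5: (4, -3) → (7/5, -24/5)
T2 translate by (-2, 0): (7/5, -24/5) → (-3/5, -24/5)
T3 translate by (0, 4): (-3/5, -24/5) → (-3/5, -4/5)
T4 translate by (3, 1): (-3/5, -4/5) → (12/5, 1/5)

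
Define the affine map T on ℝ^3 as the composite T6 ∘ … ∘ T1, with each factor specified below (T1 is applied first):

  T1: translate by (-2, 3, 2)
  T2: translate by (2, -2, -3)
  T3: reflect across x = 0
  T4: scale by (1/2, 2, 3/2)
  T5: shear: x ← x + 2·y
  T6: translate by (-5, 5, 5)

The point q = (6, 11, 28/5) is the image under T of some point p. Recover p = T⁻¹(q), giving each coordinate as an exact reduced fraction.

p = (2, 2, 7/5)

T1 = [1 0 0 -2; 0 1 0 3; 0 0 1 2; 0 0 0 1]
T2·T1 = [1 0 0 0; 0 1 0 1; 0 0 1 -1; 0 0 0 1]
T3·…·T1 = [-1 0 0 0; 0 1 0 1; 0 0 1 -1; 0 0 0 1]
T4·…·T1 = [-1/2 0 0 0; 0 2 0 2; 0 0 3/2 -3/2; 0 0 0 1]
T5·…·T1 = [-1/2 4 0 4; 0 2 0 2; 0 0 3/2 -3/2; 0 0 0 1]
T6·…·T1 = [-1/2 4 0 -1; 0 2 0 7; 0 0 3/2 7/2; 0 0 0 1]
det M = -3/2; M⁻¹ = [-2 4 0 -30; 0 1/2 0 -7/2; 0 0 2/3 -7/3; 0 0 0 1]
M⁻¹ · (6, 11, 28/5)ᵀ = (2, 2, 7/5)ᵀ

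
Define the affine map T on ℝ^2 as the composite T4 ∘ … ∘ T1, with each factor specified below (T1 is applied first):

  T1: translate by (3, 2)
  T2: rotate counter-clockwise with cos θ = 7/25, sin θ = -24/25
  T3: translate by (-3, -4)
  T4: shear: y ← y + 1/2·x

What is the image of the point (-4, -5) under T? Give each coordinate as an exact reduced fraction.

T1 translate by (3, 2): (-4, -5) → (-1, -3)
T2 rotate counter-clockwise with cos θ = 7/25, sin θ = -24/25: (-1, -3) → (-79/25, 3/25)
T3 translate by (-3, -4): (-79/25, 3/25) → (-154/25, -97/25)
T4 shear: y ← y + 1/2·x: (-154/25, -97/25) → (-154/25, -174/25)

T(p) = (-154/25, -174/25)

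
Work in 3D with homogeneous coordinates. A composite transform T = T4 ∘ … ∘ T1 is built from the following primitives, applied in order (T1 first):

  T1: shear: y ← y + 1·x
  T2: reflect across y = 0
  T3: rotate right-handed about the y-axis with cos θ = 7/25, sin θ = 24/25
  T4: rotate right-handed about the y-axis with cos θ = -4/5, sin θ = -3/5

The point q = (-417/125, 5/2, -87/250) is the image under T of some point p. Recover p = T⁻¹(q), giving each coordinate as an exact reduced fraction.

p = (-3/2, -1, 3)

T1 = [1 0 0 0; 1 1 0 0; 0 0 1 0; 0 0 0 1]
T2·T1 = [1 0 0 0; -1 -1 0 0; 0 0 1 0; 0 0 0 1]
T3·…·T1 = [7/25 0 24/25 0; -1 -1 0 0; -24/25 0 7/25 0; 0 0 0 1]
T4·…·T1 = [44/125 0 -117/125 0; -1 -1 0 0; 117/125 0 44/125 0; 0 0 0 1]
det M = -1; M⁻¹ = [44/125 0 117/125 0; -44/125 -1 -117/125 0; -117/125 0 44/125 0; 0 0 0 1]
M⁻¹ · (-417/125, 5/2, -87/250)ᵀ = (-3/2, -1, 3)ᵀ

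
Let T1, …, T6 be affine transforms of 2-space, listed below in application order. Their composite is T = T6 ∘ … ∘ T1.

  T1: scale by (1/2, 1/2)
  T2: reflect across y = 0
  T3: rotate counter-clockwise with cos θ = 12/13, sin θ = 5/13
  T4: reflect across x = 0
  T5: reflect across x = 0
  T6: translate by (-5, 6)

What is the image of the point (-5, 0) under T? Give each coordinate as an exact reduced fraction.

T(p) = (-95/13, 131/26)

T1 scale by (1/2, 1/2): (-5, 0) → (-5/2, 0)
T2 reflect across y = 0: (-5/2, 0) → (-5/2, 0)
T3 rotate counter-clockwise with cos θ = 12/13, sin θ = 5/13: (-5/2, 0) → (-30/13, -25/26)
T4 reflect across x = 0: (-30/13, -25/26) → (30/13, -25/26)
T5 reflect across x = 0: (30/13, -25/26) → (-30/13, -25/26)
T6 translate by (-5, 6): (-30/13, -25/26) → (-95/13, 131/26)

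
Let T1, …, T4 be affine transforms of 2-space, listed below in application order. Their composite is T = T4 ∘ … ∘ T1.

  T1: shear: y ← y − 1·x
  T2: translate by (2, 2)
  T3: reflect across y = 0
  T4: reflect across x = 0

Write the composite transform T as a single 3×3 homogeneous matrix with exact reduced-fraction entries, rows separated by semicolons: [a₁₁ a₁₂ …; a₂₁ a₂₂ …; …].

T1 = [1 0 0; -1 1 0; 0 0 1]
T2·T1 = [1 0 2; -1 1 2; 0 0 1]
T3·…·T1 = [1 0 2; 1 -1 -2; 0 0 1]
T4·…·T1 = [-1 0 -2; 1 -1 -2; 0 0 1]

T = [-1 0 -2; 1 -1 -2; 0 0 1]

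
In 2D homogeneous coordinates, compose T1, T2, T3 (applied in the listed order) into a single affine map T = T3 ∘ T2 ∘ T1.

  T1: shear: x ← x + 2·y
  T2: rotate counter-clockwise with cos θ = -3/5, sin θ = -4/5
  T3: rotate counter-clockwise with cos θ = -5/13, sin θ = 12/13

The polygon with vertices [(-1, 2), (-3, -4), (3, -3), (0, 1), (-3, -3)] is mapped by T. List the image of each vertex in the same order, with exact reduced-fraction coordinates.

T1 shear: x ← x + 2·y: (-1, 2) → (3, 2); (-3, -4) → (-11, -4); (3, -3) → (-3, -3); (0, 1) → (2, 1); (-3, -3) → (-9, -3)
T2 rotate counter-clockwise with cos θ = -3/5, sin θ = -4/5: (3, 2) → (-1/5, -18/5); (-11, -4) → (17/5, 56/5); (-3, -3) → (-3/5, 21/5); (2, 1) → (-2/5, -11/5); (-9, -3) → (3, 9)
T3 rotate counter-clockwise with cos θ = -5/13, sin θ = 12/13: (-1/5, -18/5) → (17/5, 6/5); (17/5, 56/5) → (-757/65, -76/65); (-3/5, 21/5) → (-237/65, -141/65); (-2/5, -11/5) → (142/65, 31/65); (3, 9) → (-123/13, -9/13)

image vertices: (17/5, 6/5), (-757/65, -76/65), (-237/65, -141/65), (142/65, 31/65), (-123/13, -9/13)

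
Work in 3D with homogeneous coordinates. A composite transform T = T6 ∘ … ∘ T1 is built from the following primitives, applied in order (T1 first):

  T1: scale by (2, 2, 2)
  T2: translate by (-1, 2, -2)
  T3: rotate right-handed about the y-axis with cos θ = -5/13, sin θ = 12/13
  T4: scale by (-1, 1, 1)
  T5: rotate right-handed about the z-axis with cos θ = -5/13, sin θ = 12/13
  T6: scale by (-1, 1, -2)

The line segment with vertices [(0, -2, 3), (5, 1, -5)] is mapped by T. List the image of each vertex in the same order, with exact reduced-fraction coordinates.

T1 scale by (2, 2, 2): (0, -2, 3) → (0, -4, 6); (5, 1, -5) → (10, 2, -10)
T2 translate by (-1, 2, -2): (0, -4, 6) → (-1, -2, 4); (10, 2, -10) → (9, 4, -12)
T3 rotate right-handed about the y-axis with cos θ = -5/13, sin θ = 12/13: (-1, -2, 4) → (53/13, -2, -8/13); (9, 4, -12) → (-189/13, 4, -48/13)
T4 scale by (-1, 1, 1): (53/13, -2, -8/13) → (-53/13, -2, -8/13); (-189/13, 4, -48/13) → (189/13, 4, -48/13)
T5 rotate right-handed about the z-axis with cos θ = -5/13, sin θ = 12/13: (-53/13, -2, -8/13) → (577/169, -506/169, -8/13); (189/13, 4, -48/13) → (-1569/169, 2008/169, -48/13)
T6 scale by (-1, 1, -2): (577/169, -506/169, -8/13) → (-577/169, -506/169, 16/13); (-1569/169, 2008/169, -48/13) → (1569/169, 2008/169, 96/13)

image vertices: (-577/169, -506/169, 16/13), (1569/169, 2008/169, 96/13)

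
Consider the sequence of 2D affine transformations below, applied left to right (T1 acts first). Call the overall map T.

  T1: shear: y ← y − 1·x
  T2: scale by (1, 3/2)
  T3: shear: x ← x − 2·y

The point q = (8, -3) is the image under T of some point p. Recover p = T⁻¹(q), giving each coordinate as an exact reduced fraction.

T1 = [1 0 0; -1 1 0; 0 0 1]
T2·T1 = [1 0 0; -3/2 3/2 0; 0 0 1]
T3·…·T1 = [4 -3 0; -3/2 3/2 0; 0 0 1]
det M = 3/2; M⁻¹ = [1 2 0; 1 8/3 0; 0 0 1]
M⁻¹ · (8, -3)ᵀ = (2, 0)ᵀ

p = (2, 0)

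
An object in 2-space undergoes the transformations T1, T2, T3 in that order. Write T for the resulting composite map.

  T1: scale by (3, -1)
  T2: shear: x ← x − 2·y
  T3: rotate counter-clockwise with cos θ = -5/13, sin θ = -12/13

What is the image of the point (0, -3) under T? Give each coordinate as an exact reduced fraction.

T1 scale by (3, -1): (0, -3) → (0, 3)
T2 shear: x ← x − 2·y: (0, 3) → (-6, 3)
T3 rotate counter-clockwise with cos θ = -5/13, sin θ = -12/13: (-6, 3) → (66/13, 57/13)

T(p) = (66/13, 57/13)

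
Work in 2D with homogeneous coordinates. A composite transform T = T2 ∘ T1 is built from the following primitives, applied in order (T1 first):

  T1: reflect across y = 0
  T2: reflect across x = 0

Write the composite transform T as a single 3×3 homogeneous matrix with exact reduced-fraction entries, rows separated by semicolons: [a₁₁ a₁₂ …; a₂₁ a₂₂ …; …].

T1 = [1 0 0; 0 -1 0; 0 0 1]
T2·T1 = [-1 0 0; 0 -1 0; 0 0 1]

T = [-1 0 0; 0 -1 0; 0 0 1]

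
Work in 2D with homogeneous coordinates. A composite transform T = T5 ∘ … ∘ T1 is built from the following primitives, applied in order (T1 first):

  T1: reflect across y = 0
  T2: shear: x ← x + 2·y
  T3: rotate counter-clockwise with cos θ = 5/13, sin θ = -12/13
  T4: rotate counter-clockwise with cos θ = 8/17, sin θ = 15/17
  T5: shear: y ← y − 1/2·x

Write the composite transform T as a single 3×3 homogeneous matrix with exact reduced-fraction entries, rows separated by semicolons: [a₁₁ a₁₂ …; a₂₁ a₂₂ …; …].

T1 = [1 0 0; 0 -1 0; 0 0 1]
T2·T1 = [1 -2 0; 0 -1 0; 0 0 1]
T3·…·T1 = [5/13 -22/13 0; -12/13 19/13 0; 0 0 1]
T4·…·T1 = [220/221 -461/221 0; -21/221 -178/221 0; 0 0 1]
T5·…·T1 = [220/221 -461/221 0; -131/221 105/442 0; 0 0 1]

T = [220/221 -461/221 0; -131/221 105/442 0; 0 0 1]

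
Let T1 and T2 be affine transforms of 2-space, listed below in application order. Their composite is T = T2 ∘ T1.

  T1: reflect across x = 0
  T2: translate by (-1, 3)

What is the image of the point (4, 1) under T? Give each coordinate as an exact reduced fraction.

T(p) = (-5, 4)

T1 reflect across x = 0: (4, 1) → (-4, 1)
T2 translate by (-1, 3): (-4, 1) → (-5, 4)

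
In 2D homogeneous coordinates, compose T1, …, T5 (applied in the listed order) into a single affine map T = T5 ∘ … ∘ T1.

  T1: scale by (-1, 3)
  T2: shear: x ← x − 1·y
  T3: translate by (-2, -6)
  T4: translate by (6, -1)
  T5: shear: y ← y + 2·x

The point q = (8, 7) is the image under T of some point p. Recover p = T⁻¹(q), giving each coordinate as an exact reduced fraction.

T1 = [-1 0 0; 0 3 0; 0 0 1]
T2·T1 = [-1 -3 0; 0 3 0; 0 0 1]
T3·…·T1 = [-1 -3 -2; 0 3 -6; 0 0 1]
T4·…·T1 = [-1 -3 4; 0 3 -7; 0 0 1]
T5·…·T1 = [-1 -3 4; -2 -3 1; 0 0 1]
det M = -3; M⁻¹ = [1 -1 -3; -2/3 1/3 7/3; 0 0 1]
M⁻¹ · (8, 7)ᵀ = (-2, -2/3)ᵀ

p = (-2, -2/3)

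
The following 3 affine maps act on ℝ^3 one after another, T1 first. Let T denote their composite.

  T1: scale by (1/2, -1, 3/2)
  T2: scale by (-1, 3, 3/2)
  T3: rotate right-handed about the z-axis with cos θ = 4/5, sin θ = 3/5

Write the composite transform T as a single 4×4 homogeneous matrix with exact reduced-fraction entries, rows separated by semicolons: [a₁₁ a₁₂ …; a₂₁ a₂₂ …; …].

T = [-2/5 9/5 0 0; -3/10 -12/5 0 0; 0 0 9/4 0; 0 0 0 1]

T1 = [1/2 0 0 0; 0 -1 0 0; 0 0 3/2 0; 0 0 0 1]
T2·T1 = [-1/2 0 0 0; 0 -3 0 0; 0 0 9/4 0; 0 0 0 1]
T3·…·T1 = [-2/5 9/5 0 0; -3/10 -12/5 0 0; 0 0 9/4 0; 0 0 0 1]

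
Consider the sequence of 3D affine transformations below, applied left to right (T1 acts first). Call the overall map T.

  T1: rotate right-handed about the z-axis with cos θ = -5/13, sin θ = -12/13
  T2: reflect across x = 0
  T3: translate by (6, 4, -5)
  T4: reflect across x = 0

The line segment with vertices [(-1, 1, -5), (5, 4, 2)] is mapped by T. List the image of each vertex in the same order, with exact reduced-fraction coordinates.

T1 rotate right-handed about the z-axis with cos θ = -5/13, sin θ = -12/13: (-1, 1, -5) → (17/13, 7/13, -5); (5, 4, 2) → (23/13, -80/13, 2)
T2 reflect across x = 0: (17/13, 7/13, -5) → (-17/13, 7/13, -5); (23/13, -80/13, 2) → (-23/13, -80/13, 2)
T3 translate by (6, 4, -5): (-17/13, 7/13, -5) → (61/13, 59/13, -10); (-23/13, -80/13, 2) → (55/13, -28/13, -3)
T4 reflect across x = 0: (61/13, 59/13, -10) → (-61/13, 59/13, -10); (55/13, -28/13, -3) → (-55/13, -28/13, -3)

image vertices: (-61/13, 59/13, -10), (-55/13, -28/13, -3)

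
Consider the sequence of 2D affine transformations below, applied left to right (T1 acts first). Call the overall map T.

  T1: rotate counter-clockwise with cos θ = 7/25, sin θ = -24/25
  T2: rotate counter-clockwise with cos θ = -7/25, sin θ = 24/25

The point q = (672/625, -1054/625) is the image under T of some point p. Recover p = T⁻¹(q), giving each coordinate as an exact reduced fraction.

p = (0, -2)

T1 = [7/25 24/25 0; -24/25 7/25 0; 0 0 1]
T2·T1 = [527/625 -336/625 0; 336/625 527/625 0; 0 0 1]
det M = 1; M⁻¹ = [527/625 336/625 0; -336/625 527/625 0; 0 0 1]
M⁻¹ · (672/625, -1054/625)ᵀ = (0, -2)ᵀ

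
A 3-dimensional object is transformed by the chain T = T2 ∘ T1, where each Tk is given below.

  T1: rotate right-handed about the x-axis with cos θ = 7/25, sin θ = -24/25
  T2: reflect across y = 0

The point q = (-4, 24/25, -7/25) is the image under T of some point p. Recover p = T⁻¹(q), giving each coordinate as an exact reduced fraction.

p = (-4, 0, -1)

T1 = [1 0 0 0; 0 7/25 24/25 0; 0 -24/25 7/25 0; 0 0 0 1]
T2·T1 = [1 0 0 0; 0 -7/25 -24/25 0; 0 -24/25 7/25 0; 0 0 0 1]
det M = -1; M⁻¹ = [1 0 0 0; 0 -7/25 -24/25 0; 0 -24/25 7/25 0; 0 0 0 1]
M⁻¹ · (-4, 24/25, -7/25)ᵀ = (-4, 0, -1)ᵀ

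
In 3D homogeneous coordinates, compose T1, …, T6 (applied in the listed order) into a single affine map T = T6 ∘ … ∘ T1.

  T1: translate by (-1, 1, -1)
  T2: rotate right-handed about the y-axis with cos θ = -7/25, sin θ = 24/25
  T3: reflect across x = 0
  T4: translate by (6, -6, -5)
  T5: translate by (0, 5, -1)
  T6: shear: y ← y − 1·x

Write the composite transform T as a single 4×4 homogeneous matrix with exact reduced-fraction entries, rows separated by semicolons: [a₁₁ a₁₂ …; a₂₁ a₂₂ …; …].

T = [7/25 0 -24/25 167/25; -7/25 1 24/25 -167/25; -24/25 0 -7/25 -119/25; 0 0 0 1]

T1 = [1 0 0 -1; 0 1 0 1; 0 0 1 -1; 0 0 0 1]
T2·T1 = [-7/25 0 24/25 -17/25; 0 1 0 1; -24/25 0 -7/25 31/25; 0 0 0 1]
T3·…·T1 = [7/25 0 -24/25 17/25; 0 1 0 1; -24/25 0 -7/25 31/25; 0 0 0 1]
T4·…·T1 = [7/25 0 -24/25 167/25; 0 1 0 -5; -24/25 0 -7/25 -94/25; 0 0 0 1]
T5·…·T1 = [7/25 0 -24/25 167/25; 0 1 0 0; -24/25 0 -7/25 -119/25; 0 0 0 1]
T6·…·T1 = [7/25 0 -24/25 167/25; -7/25 1 24/25 -167/25; -24/25 0 -7/25 -119/25; 0 0 0 1]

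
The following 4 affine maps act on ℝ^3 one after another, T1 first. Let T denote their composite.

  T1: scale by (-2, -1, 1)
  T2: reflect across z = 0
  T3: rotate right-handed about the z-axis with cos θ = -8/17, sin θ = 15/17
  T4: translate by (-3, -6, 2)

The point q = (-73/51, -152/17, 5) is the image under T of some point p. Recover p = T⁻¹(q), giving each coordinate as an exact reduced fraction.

p = (5/3, 0, -3)

T1 = [-2 0 0 0; 0 -1 0 0; 0 0 1 0; 0 0 0 1]
T2·T1 = [-2 0 0 0; 0 -1 0 0; 0 0 -1 0; 0 0 0 1]
T3·…·T1 = [16/17 15/17 0 0; -30/17 8/17 0 0; 0 0 -1 0; 0 0 0 1]
T4·…·T1 = [16/17 15/17 0 -3; -30/17 8/17 0 -6; 0 0 -1 2; 0 0 0 1]
det M = -2; M⁻¹ = [4/17 -15/34 0 -33/17; 15/17 8/17 0 93/17; 0 0 -1 2; 0 0 0 1]
M⁻¹ · (-73/51, -152/17, 5)ᵀ = (5/3, 0, -3)ᵀ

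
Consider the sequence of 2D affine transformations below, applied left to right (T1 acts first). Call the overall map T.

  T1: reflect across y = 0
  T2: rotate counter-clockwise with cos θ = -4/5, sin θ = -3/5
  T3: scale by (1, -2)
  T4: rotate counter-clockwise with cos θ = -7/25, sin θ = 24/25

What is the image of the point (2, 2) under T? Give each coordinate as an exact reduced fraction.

T1 reflect across y = 0: (2, 2) → (2, -2)
T2 rotate counter-clockwise with cos θ = -4/5, sin θ = -3/5: (2, -2) → (-14/5, 2/5)
T3 scale by (1, -2): (-14/5, 2/5) → (-14/5, -4/5)
T4 rotate counter-clockwise with cos θ = -7/25, sin θ = 24/25: (-14/5, -4/5) → (194/125, -308/125)

T(p) = (194/125, -308/125)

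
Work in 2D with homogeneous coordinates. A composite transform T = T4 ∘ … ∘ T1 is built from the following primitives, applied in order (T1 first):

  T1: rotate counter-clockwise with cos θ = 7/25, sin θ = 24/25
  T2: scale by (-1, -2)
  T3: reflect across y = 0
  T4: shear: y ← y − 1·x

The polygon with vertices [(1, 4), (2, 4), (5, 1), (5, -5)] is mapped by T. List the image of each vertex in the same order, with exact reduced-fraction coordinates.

image vertices: (89/25, 3/5), (82/25, 14/5), (-11/25, 53/5), (-31/5, 13)

T1 rotate counter-clockwise with cos θ = 7/25, sin θ = 24/25: (1, 4) → (-89/25, 52/25); (2, 4) → (-82/25, 76/25); (5, 1) → (11/25, 127/25); (5, -5) → (31/5, 17/5)
T2 scale by (-1, -2): (-89/25, 52/25) → (89/25, -104/25); (-82/25, 76/25) → (82/25, -152/25); (11/25, 127/25) → (-11/25, -254/25); (31/5, 17/5) → (-31/5, -34/5)
T3 reflect across y = 0: (89/25, -104/25) → (89/25, 104/25); (82/25, -152/25) → (82/25, 152/25); (-11/25, -254/25) → (-11/25, 254/25); (-31/5, -34/5) → (-31/5, 34/5)
T4 shear: y ← y − 1·x: (89/25, 104/25) → (89/25, 3/5); (82/25, 152/25) → (82/25, 14/5); (-11/25, 254/25) → (-11/25, 53/5); (-31/5, 34/5) → (-31/5, 13)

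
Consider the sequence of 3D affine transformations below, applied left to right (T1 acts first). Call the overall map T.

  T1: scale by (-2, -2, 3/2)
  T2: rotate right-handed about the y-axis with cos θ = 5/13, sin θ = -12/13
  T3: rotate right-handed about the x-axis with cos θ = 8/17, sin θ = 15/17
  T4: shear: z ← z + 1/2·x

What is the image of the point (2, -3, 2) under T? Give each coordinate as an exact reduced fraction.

T1 scale by (-2, -2, 3/2): (2, -3, 2) → (-4, 6, 3)
T2 rotate right-handed about the y-axis with cos θ = 5/13, sin θ = -12/13: (-4, 6, 3) → (-56/13, 6, -33/13)
T3 rotate right-handed about the x-axis with cos θ = 8/17, sin θ = 15/17: (-56/13, 6, -33/13) → (-56/13, 1119/221, 906/221)
T4 shear: z ← z + 1/2·x: (-56/13, 1119/221, 906/221) → (-56/13, 1119/221, 430/221)

T(p) = (-56/13, 1119/221, 430/221)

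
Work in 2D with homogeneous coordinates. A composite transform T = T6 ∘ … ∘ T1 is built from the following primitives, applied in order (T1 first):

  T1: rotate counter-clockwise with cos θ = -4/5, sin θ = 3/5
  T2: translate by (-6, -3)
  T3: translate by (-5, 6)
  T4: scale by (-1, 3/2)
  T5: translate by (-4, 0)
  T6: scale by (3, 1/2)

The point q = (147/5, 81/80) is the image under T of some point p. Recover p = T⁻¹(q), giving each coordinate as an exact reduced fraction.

p = (5/4, 3)

T1 = [-4/5 -3/5 0; 3/5 -4/5 0; 0 0 1]
T2·T1 = [-4/5 -3/5 -6; 3/5 -4/5 -3; 0 0 1]
T3·…·T1 = [-4/5 -3/5 -11; 3/5 -4/5 3; 0 0 1]
T4·…·T1 = [4/5 3/5 11; 9/10 -6/5 9/2; 0 0 1]
T5·…·T1 = [4/5 3/5 7; 9/10 -6/5 9/2; 0 0 1]
T6·…·T1 = [12/5 9/5 21; 9/20 -3/5 9/4; 0 0 1]
det M = -9/4; M⁻¹ = [4/15 4/5 -37/5; 1/5 -16/15 -9/5; 0 0 1]
M⁻¹ · (147/5, 81/80)ᵀ = (5/4, 3)ᵀ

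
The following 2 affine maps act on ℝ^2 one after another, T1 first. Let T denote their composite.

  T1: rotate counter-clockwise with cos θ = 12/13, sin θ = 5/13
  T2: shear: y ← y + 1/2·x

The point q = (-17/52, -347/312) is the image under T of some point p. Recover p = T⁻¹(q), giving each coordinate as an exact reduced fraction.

T1 = [12/13 -5/13 0; 5/13 12/13 0; 0 0 1]
T2·T1 = [12/13 -5/13 0; 11/13 19/26 0; 0 0 1]
det M = 1; M⁻¹ = [19/26 5/13 0; -11/13 12/13 0; 0 0 1]
M⁻¹ · (-17/52, -347/312)ᵀ = (-2/3, -3/4)ᵀ

p = (-2/3, -3/4)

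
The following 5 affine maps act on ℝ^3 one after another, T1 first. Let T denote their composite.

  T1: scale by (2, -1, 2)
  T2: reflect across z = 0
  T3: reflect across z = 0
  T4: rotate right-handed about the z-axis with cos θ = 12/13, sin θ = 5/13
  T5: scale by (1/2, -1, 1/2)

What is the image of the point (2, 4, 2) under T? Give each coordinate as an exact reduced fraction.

T(p) = (34/13, 28/13, 2)

T1 scale by (2, -1, 2): (2, 4, 2) → (4, -4, 4)
T2 reflect across z = 0: (4, -4, 4) → (4, -4, -4)
T3 reflect across z = 0: (4, -4, -4) → (4, -4, 4)
T4 rotate right-handed about the z-axis with cos θ = 12/13, sin θ = 5/13: (4, -4, 4) → (68/13, -28/13, 4)
T5 scale by (1/2, -1, 1/2): (68/13, -28/13, 4) → (34/13, 28/13, 2)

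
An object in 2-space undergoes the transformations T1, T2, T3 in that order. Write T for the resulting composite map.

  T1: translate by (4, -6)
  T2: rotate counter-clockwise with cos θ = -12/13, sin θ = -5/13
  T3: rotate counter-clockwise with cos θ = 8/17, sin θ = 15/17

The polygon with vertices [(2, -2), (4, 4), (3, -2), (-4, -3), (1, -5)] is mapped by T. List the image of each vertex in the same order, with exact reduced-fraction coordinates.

T1 translate by (4, -6): (2, -2) → (6, -8); (4, 4) → (8, -2); (3, -2) → (7, -8); (-4, -3) → (0, -9); (1, -5) → (5, -11)
T2 rotate counter-clockwise with cos θ = -12/13, sin θ = -5/13: (6, -8) → (-112/13, 66/13); (8, -2) → (-106/13, -16/13); (7, -8) → (-124/13, 61/13); (0, -9) → (-45/13, 108/13); (5, -11) → (-115/13, 107/13)
T3 rotate counter-clockwise with cos θ = 8/17, sin θ = 15/17: (-112/13, 66/13) → (-1886/221, -1152/221); (-106/13, -16/13) → (-608/221, -1718/221); (-124/13, 61/13) → (-1907/221, -1372/221); (-45/13, 108/13) → (-1980/221, 189/221); (-115/13, 107/13) → (-2525/221, -869/221)

image vertices: (-1886/221, -1152/221), (-608/221, -1718/221), (-1907/221, -1372/221), (-1980/221, 189/221), (-2525/221, -869/221)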